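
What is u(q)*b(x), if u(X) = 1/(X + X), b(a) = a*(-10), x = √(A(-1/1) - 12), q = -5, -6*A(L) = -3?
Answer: I*√46/2 ≈ 3.3912*I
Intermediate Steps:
A(L) = ½ (A(L) = -⅙*(-3) = ½)
x = I*√46/2 (x = √(½ - 12) = √(-23/2) = I*√46/2 ≈ 3.3912*I)
b(a) = -10*a
u(X) = 1/(2*X)
u(q)*b(x) = ((½)/(-5))*(-5*I*√46) = ((½)*(-⅕))*(-5*I*√46) = -(-1)*I*√46/2 = I*√46/2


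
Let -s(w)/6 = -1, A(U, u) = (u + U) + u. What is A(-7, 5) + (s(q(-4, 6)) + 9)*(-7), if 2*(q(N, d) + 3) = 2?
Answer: -102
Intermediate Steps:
q(N, d) = -2 (q(N, d) = -3 + (½)*2 = -3 + 1 = -2)
A(U, u) = U + 2*u (A(U, u) = (U + u) + u = U + 2*u)
s(w) = 6 (s(w) = -6*(-1) = 6)
A(-7, 5) + (s(q(-4, 6)) + 9)*(-7) = (-7 + 2*5) + (6 + 9)*(-7) = (-7 + 10) + 15*(-7) = 3 - 105 = -102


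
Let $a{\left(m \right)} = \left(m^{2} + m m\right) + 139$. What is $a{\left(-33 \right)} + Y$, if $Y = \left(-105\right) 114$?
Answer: $-9653$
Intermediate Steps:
$a{\left(m \right)} = 139 + 2 m^{2}$ ($a{\left(m \right)} = \left(m^{2} + m^{2}\right) + 139 = 2 m^{2} + 139 = 139 + 2 m^{2}$)
$Y = -11970$
$a{\left(-33 \right)} + Y = \left(139 + 2 \left(-33\right)^{2}\right) - 11970 = \left(139 + 2 \cdot 1089\right) - 11970 = \left(139 + 2178\right) - 11970 = 2317 - 11970 = -9653$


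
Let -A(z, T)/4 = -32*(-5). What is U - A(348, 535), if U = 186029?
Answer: 186669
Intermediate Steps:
A(z, T) = -640 (A(z, T) = -(-128)*(-5) = -4*160 = -640)
U - A(348, 535) = 186029 - 1*(-640) = 186029 + 640 = 186669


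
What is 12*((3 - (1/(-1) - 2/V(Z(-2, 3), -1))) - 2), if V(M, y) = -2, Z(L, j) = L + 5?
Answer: 12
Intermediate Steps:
Z(L, j) = 5 + L
12*((3 - (1/(-1) - 2/V(Z(-2, 3), -1))) - 2) = 12*((3 - (1/(-1) - 2/(-2))) - 2) = 12*((3 - (1*(-1) - 2*(-½))) - 2) = 12*((3 - (-1 + 1)) - 2) = 12*((3 - 1*0) - 2) = 12*((3 + 0) - 2) = 12*(3 - 2) = 12*1 = 12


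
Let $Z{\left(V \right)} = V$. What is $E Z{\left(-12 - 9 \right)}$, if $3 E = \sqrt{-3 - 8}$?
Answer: $- 7 i \sqrt{11} \approx - 23.216 i$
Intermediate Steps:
$E = \frac{i \sqrt{11}}{3}$ ($E = \frac{\sqrt{-3 - 8}}{3} = \frac{\sqrt{-11}}{3} = \frac{i \sqrt{11}}{3} \approx 1.1055 i$)
$E Z{\left(-12 - 9 \right)} = \frac{i \sqrt{11}}{3} \left(-12 - 9\right) = \frac{i \sqrt{11}}{3} \left(-21\right) = - 7 i \sqrt{11}$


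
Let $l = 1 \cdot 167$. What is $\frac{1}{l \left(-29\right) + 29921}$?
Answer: $\frac{1}{25078} \approx 3.9876 \cdot 10^{-5}$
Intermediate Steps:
$l = 167$
$\frac{1}{l \left(-29\right) + 29921} = \frac{1}{167 \left(-29\right) + 29921} = \frac{1}{-4843 + 29921} = \frac{1}{25078}$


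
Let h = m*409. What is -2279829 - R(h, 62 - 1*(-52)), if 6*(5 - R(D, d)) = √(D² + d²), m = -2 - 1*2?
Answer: -2279834 + √672373/3 ≈ -2.2796e+6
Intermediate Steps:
m = -4 (m = -2 - 2 = -4)
h = -1636 (h = -4*409 = -1636)
R(D, d) = 5 - √(D² + d²)/6
-2279829 - R(h, 62 - 1*(-52)) = -2279829 - (5 - √((-1636)² + (62 - 1*(-52))²)/6) = -2279829 - (5 - √(2676496 + (62 + 52)²)/6) = -2279829 - (5 - √(2676496 + 114²)/6) = -2279829 - (5 - √(2676496 + 12996)/6) = -2279829 - (5 - √672373/3) = -2279829 + (-5 + √672373/3) = -2279834 + √672373/3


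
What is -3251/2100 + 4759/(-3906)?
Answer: -540293/195300 ≈ -2.7665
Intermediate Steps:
-3251/2100 + 4759/(-3906) = -3251*1/2100 + 4759*(-1/3906) = -3251/2100 - 4759/3906 = -540293/195300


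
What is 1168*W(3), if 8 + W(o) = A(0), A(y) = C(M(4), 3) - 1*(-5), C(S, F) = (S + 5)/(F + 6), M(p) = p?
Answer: -2336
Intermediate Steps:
C(S, F) = (5 + S)/(6 + F)
A(y) = 6 (A(y) = (5 + 4)/(6 + 3) - 1*(-5) = 9/9 + 5 = (⅑)*9 + 5 = 1 + 5 = 6)
W(o) = -2 (W(o) = -8 + 6 = -2)
1168*W(3) = 1168*(-2) = -2336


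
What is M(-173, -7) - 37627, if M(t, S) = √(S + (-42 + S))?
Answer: -37627 + 2*I*√14 ≈ -37627.0 + 7.4833*I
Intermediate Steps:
M(t, S) = √(-42 + 2*S)
M(-173, -7) - 37627 = √(-42 + 2*(-7)) - 37627 = √(-42 - 14) - 37627 = √(-56) - 37627 = 2*I*√14 - 37627 = -37627 + 2*I*√14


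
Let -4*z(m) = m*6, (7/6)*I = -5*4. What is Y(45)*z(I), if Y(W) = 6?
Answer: 1080/7 ≈ 154.29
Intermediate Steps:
I = -120/7 (I = 6*(-5*4)/7 = (6/7)*(-20) = -120/7 ≈ -17.143)
z(m) = -3*m/2 (z(m) = -m*6/4 = -3*m/2)
Y(45)*z(I) = 6*(-3/2*(-120/7)) = 6*(180/7) = 1080/7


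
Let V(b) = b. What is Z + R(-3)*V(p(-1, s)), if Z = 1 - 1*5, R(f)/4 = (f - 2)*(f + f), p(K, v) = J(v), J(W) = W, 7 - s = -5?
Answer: 1436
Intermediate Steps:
s = 12 (s = 7 - 1*(-5) = 7 + 5 = 12)
p(K, v) = v
R(f) = 8*f*(-2 + f) (R(f) = 4*((f - 2)*(f + f)) = 4*((-2 + f)*(2*f)) = 4*(2*f*(-2 + f)) = 8*f*(-2 + f))
Z = -4 (Z = 1 - 5 = -4)
Z + R(-3)*V(p(-1, s)) = -4 + (8*(-3)*(-2 - 3))*12 = -4 + (8*(-3)*(-5))*12 = -4 + 120*12 = -4 + 1440 = 1436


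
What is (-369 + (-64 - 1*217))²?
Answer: 422500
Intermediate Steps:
(-369 + (-64 - 1*217))² = (-369 + (-64 - 217))² = (-369 - 281)² = (-650)² = 422500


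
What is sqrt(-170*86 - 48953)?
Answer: I*sqrt(63573) ≈ 252.14*I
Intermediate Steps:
sqrt(-170*86 - 48953) = sqrt(-14620 - 48953) = sqrt(-63573) = I*sqrt(63573)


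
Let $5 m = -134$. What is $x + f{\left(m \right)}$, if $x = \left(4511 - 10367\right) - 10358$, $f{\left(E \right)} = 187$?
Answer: $-16027$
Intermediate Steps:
$m = - \frac{134}{5}$ ($m = \frac{1}{5} \left(-134\right) = - \frac{134}{5} \approx -26.8$)
$x = -16214$ ($x = -5856 - 10358 = -16214$)
$x + f{\left(m \right)} = -16214 + 187 = -16027$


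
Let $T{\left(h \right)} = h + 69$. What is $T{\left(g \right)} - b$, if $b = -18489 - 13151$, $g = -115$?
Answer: $31594$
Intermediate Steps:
$T{\left(h \right)} = 69 + h$
$b = -31640$ ($b = -18489 - 13151 = -31640$)
$T{\left(g \right)} - b = \left(69 - 115\right) - -31640 = -46 + 31640 = 31594$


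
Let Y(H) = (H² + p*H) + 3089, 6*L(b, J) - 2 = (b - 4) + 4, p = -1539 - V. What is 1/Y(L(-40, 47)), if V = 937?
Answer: 9/169294 ≈ 5.3162e-5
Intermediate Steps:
p = -2476 (p = -1539 - 1*937 = -1539 - 937 = -2476)
L(b, J) = ⅓ + b/6 (L(b, J) = ⅓ + ((b - 4) + 4)/6 = ⅓ + ((-4 + b) + 4)/6 = ⅓ + b/6)
Y(H) = 3089 + H² - 2476*H (Y(H) = (H² - 2476*H) + 3089 = 3089 + H² - 2476*H)
1/Y(L(-40, 47)) = 1/(3089 + (⅓ + (⅙)*(-40))² - 2476*(⅓ + (⅙)*(-40))) = 1/(3089 + (⅓ - 20/3)² - 2476*(⅓ - 20/3)) = 1/(3089 + (-19/3)² - 2476*(-19/3)) = 1/(3089 + 361/9 + 47044/3) = 1/(169294/9) = 9/169294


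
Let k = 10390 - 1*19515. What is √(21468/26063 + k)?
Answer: I*√6197870196641/26063 ≈ 95.521*I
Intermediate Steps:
k = -9125 (k = 10390 - 19515 = -9125)
√(21468/26063 + k) = √(21468/26063 - 9125) = √(-237803407/26063) = I*√6197870196641/26063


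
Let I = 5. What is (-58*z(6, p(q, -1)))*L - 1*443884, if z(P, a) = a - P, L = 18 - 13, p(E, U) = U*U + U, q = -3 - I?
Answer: -442144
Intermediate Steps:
q = -8 (q = -3 - 1*5 = -3 - 5 = -8)
p(E, U) = U + U² (p(E, U) = U² + U = U + U²)
L = 5
(-58*z(6, p(q, -1)))*L - 1*443884 = -58*(-(1 - 1) - 1*6)*5 - 1*443884 = -58*(-1*0 - 6)*5 - 443884 = -58*(0 - 6)*5 - 443884 = -58*(-6)*5 - 443884 = 348*5 - 443884 = 1740 - 443884 = -442144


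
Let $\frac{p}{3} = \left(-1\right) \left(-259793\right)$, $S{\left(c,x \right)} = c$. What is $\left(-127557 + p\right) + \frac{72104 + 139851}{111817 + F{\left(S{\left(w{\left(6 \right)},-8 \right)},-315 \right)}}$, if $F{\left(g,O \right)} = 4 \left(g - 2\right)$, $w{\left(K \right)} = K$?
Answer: $\frac{72895421681}{111833} \approx 6.5182 \cdot 10^{5}$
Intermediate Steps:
$F{\left(g,O \right)} = -8 + 4 g$ ($F{\left(g,O \right)} = 4 \left(-2 + g\right) = -8 + 4 g$)
$p = 779379$ ($p = 3 \left(\left(-1\right) \left(-259793\right)\right) = 3 \cdot 259793 = 779379$)
$\left(-127557 + p\right) + \frac{72104 + 139851}{111817 + F{\left(S{\left(w{\left(6 \right)},-8 \right)},-315 \right)}} = \left(-127557 + 779379\right) + \frac{72104 + 139851}{111817 + \left(-8 + 4 \cdot 6\right)} = 651822 + \frac{211955}{111817 + \left(-8 + 24\right)} = 651822 + \frac{211955}{111817 + 16} = 651822 + \frac{211955}{111833} = \frac{72895421681}{111833}$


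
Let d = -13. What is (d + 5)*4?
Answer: -32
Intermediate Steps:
(d + 5)*4 = (-13 + 5)*4 = -8*4 = -32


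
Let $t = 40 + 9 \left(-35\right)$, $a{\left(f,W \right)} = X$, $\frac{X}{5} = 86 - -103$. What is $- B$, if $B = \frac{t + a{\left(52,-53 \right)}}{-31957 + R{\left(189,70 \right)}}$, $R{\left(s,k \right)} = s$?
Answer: $\frac{335}{15884} \approx 0.02109$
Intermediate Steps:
$X = 945$ ($X = 5 \left(86 - -103\right) = 5 \left(86 + 103\right) = 5 \cdot 189 = 945$)
$a{\left(f,W \right)} = 945$
$t = -275$ ($t = 40 - 315 = -275$)
$B = - \frac{335}{15884}$ ($B = \frac{-275 + 945}{-31957 + 189} = \frac{670}{-31768} = 670 \left(- \frac{1}{31768}\right) = - \frac{335}{15884} \approx -0.02109$)
$- B = \left(-1\right) \left(- \frac{335}{15884}\right) = \frac{335}{15884}$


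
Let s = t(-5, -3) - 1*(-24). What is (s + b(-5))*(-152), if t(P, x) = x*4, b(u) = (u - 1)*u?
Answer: -6384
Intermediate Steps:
b(u) = u*(-1 + u) (b(u) = (-1 + u)*u = u*(-1 + u))
t(P, x) = 4*x
s = 12 (s = 4*(-3) - 1*(-24) = -12 + 24 = 12)
(s + b(-5))*(-152) = (12 - 5*(-1 - 5))*(-152) = (12 - 5*(-6))*(-152) = (12 + 30)*(-152) = 42*(-152) = -6384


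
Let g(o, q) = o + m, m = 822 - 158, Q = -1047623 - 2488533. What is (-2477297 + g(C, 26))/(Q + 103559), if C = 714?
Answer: 2475919/3432597 ≈ 0.72130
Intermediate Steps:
Q = -3536156
m = 664
g(o, q) = 664 + o (g(o, q) = o + 664 = 664 + o)
(-2477297 + g(C, 26))/(Q + 103559) = (-2477297 + (664 + 714))/(-3536156 + 103559) = (-2477297 + 1378)/(-3432597) = -2475919*(-1/3432597) = 2475919/3432597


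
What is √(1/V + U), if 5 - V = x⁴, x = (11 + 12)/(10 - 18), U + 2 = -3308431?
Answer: I*√222552096647773649/259361 ≈ 1818.9*I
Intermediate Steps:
U = -3308433 (U = -2 - 3308431 = -3308433)
x = -23/8 (x = 23/(-8) = 23*(-⅛) = -23/8 ≈ -2.8750)
V = -259361/4096 (V = 5 - (-23/8)⁴ = 5 - 1*279841/4096 = 5 - 279841/4096 = -259361/4096 ≈ -63.321)
√(1/V + U) = √(1/(-259361/4096) - 3308433) = √(-4096/259361 - 3308433) = √(-858078495409/259361) = I*√222552096647773649/259361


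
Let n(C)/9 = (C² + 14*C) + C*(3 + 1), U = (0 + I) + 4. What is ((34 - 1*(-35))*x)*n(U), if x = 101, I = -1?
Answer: 3951423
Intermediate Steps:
U = 3 (U = (0 - 1) + 4 = -1 + 4 = 3)
n(C) = 9*C² + 162*C (n(C) = 9*((C² + 14*C) + C*(3 + 1)) = 9*((C² + 14*C) + C*4) = 9*((C² + 14*C) + 4*C) = 9*(C² + 18*C) = 9*C² + 162*C)
((34 - 1*(-35))*x)*n(U) = ((34 - 1*(-35))*101)*(9*3*(18 + 3)) = ((34 + 35)*101)*(9*3*21) = (69*101)*567 = 6969*567 = 3951423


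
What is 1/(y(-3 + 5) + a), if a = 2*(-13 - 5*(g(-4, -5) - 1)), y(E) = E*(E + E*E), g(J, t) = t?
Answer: 1/46 ≈ 0.021739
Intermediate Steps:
y(E) = E*(E + E²)
a = 34 (a = 2*(-13 - 5*(-5 - 1)) = 2*(-13 - 5*(-6)) = 2*(-13 + 30) = 2*17 = 34)
1/(y(-3 + 5) + a) = 1/((-3 + 5)²*(1 + (-3 + 5)) + 34) = 1/(2²*(1 + 2) + 34) = 1/(4*3 + 34) = 1/(12 + 34) = 1/46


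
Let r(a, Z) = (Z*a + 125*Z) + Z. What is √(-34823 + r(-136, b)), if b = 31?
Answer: 7*I*√717 ≈ 187.44*I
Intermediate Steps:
r(a, Z) = 126*Z + Z*a (r(a, Z) = (125*Z + Z*a) + Z = 126*Z + Z*a)
√(-34823 + r(-136, b)) = √(-34823 + 31*(126 - 136)) = √(-34823 + 31*(-10)) = √(-34823 - 310) = √(-35133) = 7*I*√717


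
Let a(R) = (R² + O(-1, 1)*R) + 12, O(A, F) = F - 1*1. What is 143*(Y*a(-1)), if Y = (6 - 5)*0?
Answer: 0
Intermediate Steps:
O(A, F) = -1 + F (O(A, F) = F - 1 = -1 + F)
a(R) = 12 + R² (a(R) = (R² + (-1 + 1)*R) + 12 = (R² + 0*R) + 12 = (R² + 0) + 12 = R² + 12 = 12 + R²)
Y = 0 (Y = 1*0 = 0)
143*(Y*a(-1)) = 143*(0*(12 + (-1)²)) = 143*(0*(12 + 1)) = 143*(0*13) = 143*0 = 0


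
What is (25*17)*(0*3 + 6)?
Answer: 2550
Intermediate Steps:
(25*17)*(0*3 + 6) = 425*(0 + 6) = 425*6 = 2550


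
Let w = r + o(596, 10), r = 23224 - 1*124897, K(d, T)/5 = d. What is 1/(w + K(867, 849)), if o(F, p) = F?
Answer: -1/96742 ≈ -1.0337e-5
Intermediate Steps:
K(d, T) = 5*d
r = -101673 (r = 23224 - 124897 = -101673)
w = -101077 (w = -101673 + 596 = -101077)
1/(w + K(867, 849)) = 1/(-101077 + 5*867) = 1/(-101077 + 4335) = 1/(-96742) = -1/96742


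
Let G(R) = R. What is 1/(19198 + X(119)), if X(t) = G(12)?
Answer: 1/19210 ≈ 5.2056e-5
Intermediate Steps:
X(t) = 12
1/(19198 + X(119)) = 1/(19198 + 12) = 1/19210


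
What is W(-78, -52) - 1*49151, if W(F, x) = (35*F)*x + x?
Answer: 92757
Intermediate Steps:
W(F, x) = x + 35*F*x (W(F, x) = 35*F*x + x = x + 35*F*x)
W(-78, -52) - 1*49151 = -52*(1 + 35*(-78)) - 1*49151 = -52*(1 - 2730) - 49151 = -52*(-2729) - 49151 = 141908 - 49151 = 92757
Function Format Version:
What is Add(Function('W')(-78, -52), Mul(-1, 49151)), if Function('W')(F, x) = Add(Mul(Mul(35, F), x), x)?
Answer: 92757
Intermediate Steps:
Function('W')(F, x) = Add(x, Mul(35, F, x)) (Function('W')(F, x) = Add(Mul(35, F, x), x) = Add(x, Mul(35, F, x)))
Add(Function('W')(-78, -52), Mul(-1, 49151)) = Add(Mul(-52, Add(1, Mul(35, -78))), Mul(-1, 49151)) = Add(Mul(-52, Add(1, -2730)), -49151) = Add(Mul(-52, -2729), -49151) = Add(141908, -49151) = 92757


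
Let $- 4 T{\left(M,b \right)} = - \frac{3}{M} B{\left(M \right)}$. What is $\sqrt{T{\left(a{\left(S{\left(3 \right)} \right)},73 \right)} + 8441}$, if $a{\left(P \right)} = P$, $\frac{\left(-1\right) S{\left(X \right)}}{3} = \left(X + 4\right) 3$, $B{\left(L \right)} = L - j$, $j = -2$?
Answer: $\frac{\sqrt{14891205}}{42} \approx 91.879$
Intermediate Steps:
$B{\left(L \right)} = 2 + L$ ($B{\left(L \right)} = L - -2 = L + 2 = 2 + L$)
$S{\left(X \right)} = -36 - 9 X$ ($S{\left(X \right)} = - 3 \left(X + 4\right) 3 = - 3 \left(4 + X\right) 3 = - 3 \left(12 + 3 X\right) = -36 - 9 X$)
$T{\left(M,b \right)} = \frac{3 \left(2 + M\right)}{4 M}$ ($T{\left(M,b \right)} = - \frac{- \frac{3}{M} \left(2 + M\right)}{4} = - \frac{\left(-3\right) \frac{1}{M} \left(2 + M\right)}{4} = \frac{3 \left(2 + M\right)}{4 M}$)
$\sqrt{T{\left(a{\left(S{\left(3 \right)} \right)},73 \right)} + 8441} = \sqrt{\frac{3 \left(2 - 63\right)}{4 \left(-36 - 27\right)} + 8441} = \sqrt{\frac{3 \left(2 - 63\right)}{4 \left(-63\right)} + 8441} = \sqrt{\frac{3}{4} \left(- \frac{1}{63}\right) \left(-61\right) + 8441} = \sqrt{\frac{61}{84} + 8441} = \sqrt{\frac{709105}{84}} = \frac{\sqrt{14891205}}{42}$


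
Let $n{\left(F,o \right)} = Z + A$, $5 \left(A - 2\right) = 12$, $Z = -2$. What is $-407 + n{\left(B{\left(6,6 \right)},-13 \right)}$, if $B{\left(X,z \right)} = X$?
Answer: $- \frac{2023}{5} \approx -404.6$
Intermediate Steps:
$A = \frac{22}{5}$ ($A = 2 + \frac{1}{5} \cdot 12 = 2 + \frac{12}{5} = \frac{22}{5} \approx 4.4$)
$n{\left(F,o \right)} = \frac{12}{5}$ ($n{\left(F,o \right)} = -2 + \frac{22}{5} = \frac{12}{5}$)
$-407 + n{\left(B{\left(6,6 \right)},-13 \right)} = -407 + \frac{12}{5} = - \frac{2023}{5}$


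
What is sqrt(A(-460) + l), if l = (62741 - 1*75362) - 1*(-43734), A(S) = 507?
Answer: 2*sqrt(7905) ≈ 177.82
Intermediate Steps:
l = 31113 (l = (62741 - 75362) + 43734 = -12621 + 43734 = 31113)
sqrt(A(-460) + l) = sqrt(507 + 31113) = sqrt(31620) = 2*sqrt(7905)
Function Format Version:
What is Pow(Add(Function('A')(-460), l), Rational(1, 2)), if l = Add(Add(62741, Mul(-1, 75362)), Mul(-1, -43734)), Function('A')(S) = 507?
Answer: Mul(2, Pow(7905, Rational(1, 2))) ≈ 177.82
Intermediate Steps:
l = 31113 (l = Add(Add(62741, -75362), 43734) = Add(-12621, 43734) = 31113)
Pow(Add(Function('A')(-460), l), Rational(1, 2)) = Pow(Add(507, 31113), Rational(1, 2)) = Pow(31620, Rational(1, 2)) = Mul(2, Pow(7905, Rational(1, 2)))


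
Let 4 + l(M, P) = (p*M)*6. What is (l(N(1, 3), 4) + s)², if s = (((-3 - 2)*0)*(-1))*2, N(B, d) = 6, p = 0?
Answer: 16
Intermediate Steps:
l(M, P) = -4 (l(M, P) = -4 + (0*M)*6 = -4 + 0*6 = -4 + 0 = -4)
s = 0 (s = (-5*0*(-1))*2 = (0*(-1))*2 = 0*2 = 0)
(l(N(1, 3), 4) + s)² = (-4 + 0)² = (-4)² = 16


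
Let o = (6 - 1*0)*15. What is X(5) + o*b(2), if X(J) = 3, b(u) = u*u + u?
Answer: 543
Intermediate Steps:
b(u) = u + u² (b(u) = u² + u = u + u²)
o = 90 (o = (6 + 0)*15 = 6*15 = 90)
X(5) + o*b(2) = 3 + 90*(2*(1 + 2)) = 3 + 90*(2*3) = 3 + 90*6 = 3 + 540 = 543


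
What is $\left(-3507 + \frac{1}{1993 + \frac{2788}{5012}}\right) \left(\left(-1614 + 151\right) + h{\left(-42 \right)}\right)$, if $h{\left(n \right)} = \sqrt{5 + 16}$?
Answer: $\frac{12816209510027}{2497926} - \frac{8760225229 \sqrt{21}}{2497926} \approx 5.1147 \cdot 10^{6}$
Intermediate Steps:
$h{\left(n \right)} = \sqrt{21}$
$\left(-3507 + \frac{1}{1993 + \frac{2788}{5012}}\right) \left(\left(-1614 + 151\right) + h{\left(-42 \right)}\right) = \left(-3507 + \frac{1}{1993 + \frac{2788}{5012}}\right) \left(\left(-1614 + 151\right) + \sqrt{21}\right) = \left(-3507 + \frac{1}{1993 + 2788 \cdot \frac{1}{5012}}\right) \left(-1463 + \sqrt{21}\right) = \left(-3507 + \frac{1}{1993 + \frac{697}{1253}}\right) \left(-1463 + \sqrt{21}\right) = \left(-3507 + \frac{1}{\frac{2497926}{1253}}\right) \left(-1463 + \sqrt{21}\right) = \left(-3507 + \frac{1253}{2497926}\right) \left(-1463 + \sqrt{21}\right) = - \frac{8760225229 \left(-1463 + \sqrt{21}\right)}{2497926} = \frac{12816209510027}{2497926} - \frac{8760225229 \sqrt{21}}{2497926}$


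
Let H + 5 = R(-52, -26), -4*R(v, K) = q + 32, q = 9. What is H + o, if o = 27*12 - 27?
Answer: 1127/4 ≈ 281.75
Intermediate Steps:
o = 297 (o = 324 - 27 = 297)
R(v, K) = -41/4 (R(v, K) = -(9 + 32)/4 = -¼*41 = -41/4)
H = -61/4 (H = -5 - 41/4 = -61/4 ≈ -15.250)
H + o = -61/4 + 297 = 1127/4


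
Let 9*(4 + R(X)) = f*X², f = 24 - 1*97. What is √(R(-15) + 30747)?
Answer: √28918 ≈ 170.05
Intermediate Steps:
f = -73 (f = 24 - 97 = -73)
R(X) = -4 - 73*X²/9 (R(X) = -4 + (-73*X²)/9 = -4 - 73*X²/9)
√(R(-15) + 30747) = √((-4 - 73/9*(-15)²) + 30747) = √((-4 - 73/9*225) + 30747) = √((-4 - 1825) + 30747) = √(-1829 + 30747) = √28918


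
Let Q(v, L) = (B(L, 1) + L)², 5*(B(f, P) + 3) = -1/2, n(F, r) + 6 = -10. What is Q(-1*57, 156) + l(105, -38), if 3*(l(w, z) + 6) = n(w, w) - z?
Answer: 7013923/300 ≈ 23380.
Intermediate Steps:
n(F, r) = -16 (n(F, r) = -6 - 10 = -16)
B(f, P) = -31/10 (B(f, P) = -3 + (-1/2)/5 = -3 + (-1*½)/5 = -3 + (⅕)*(-½) = -3 - ⅒ = -31/10)
Q(v, L) = (-31/10 + L)²
l(w, z) = -34/3 - z/3 (l(w, z) = -6 + (-16 - z)/3 = -6 + (-16/3 - z/3) = -34/3 - z/3)
Q(-1*57, 156) + l(105, -38) = (-31 + 10*156)²/100 + (-34/3 - ⅓*(-38)) = (-31 + 1560)²/100 + (-34/3 + 38/3) = (1/100)*1529² + 4/3 = (1/100)*2337841 + 4/3 = 2337841/100 + 4/3 = 7013923/300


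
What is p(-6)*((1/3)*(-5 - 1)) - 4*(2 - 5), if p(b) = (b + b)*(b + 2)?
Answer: -84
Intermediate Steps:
p(b) = 2*b*(2 + b) (p(b) = (2*b)*(2 + b) = 2*b*(2 + b))
p(-6)*((1/3)*(-5 - 1)) - 4*(2 - 5) = (2*(-6)*(2 - 6))*((1/3)*(-5 - 1)) - 4*(2 - 5) = (2*(-6)*(-4))*((1*(⅓))*(-6)) - 4*(-3) = 48*((⅓)*(-6)) + 12 = 48*(-2) + 12 = -96 + 12 = -84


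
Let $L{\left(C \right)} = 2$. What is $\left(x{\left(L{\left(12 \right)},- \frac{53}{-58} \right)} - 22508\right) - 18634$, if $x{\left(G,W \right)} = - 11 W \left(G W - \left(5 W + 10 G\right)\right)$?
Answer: $- \frac{137632711}{3364} \approx -40913.0$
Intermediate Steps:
$x{\left(G,W \right)} = - 11 W \left(- 10 G - 5 W + G W\right)$
$\left(x{\left(L{\left(12 \right)},- \frac{53}{-58} \right)} - 22508\right) - 18634 = \left(11 \left(- \frac{53}{-58}\right) \left(5 \left(- \frac{53}{-58}\right) + 10 \cdot 2 - 2 \left(- \frac{53}{-58}\right)\right) - 22508\right) - 18634 = \left(11 \left(\left(-53\right) \left(- \frac{1}{58}\right)\right) \left(5 \left(\left(-53\right) \left(- \frac{1}{58}\right)\right) + 20 - 2 \left(\left(-53\right) \left(- \frac{1}{58}\right)\right)\right) - 22508\right) - 18634 = \left(11 \cdot \frac{53}{58} \left(5 \cdot \frac{53}{58} + 20 - 2 \cdot \frac{53}{58}\right) - 22508\right) - 18634 = \left(11 \cdot \frac{53}{58} \left(\frac{265}{58} + 20 - \frac{53}{29}\right) - 22508\right) - 18634 = \left(11 \cdot \frac{53}{58} \cdot \frac{1319}{58} - 22508\right) - 18634 = \left(\frac{768977}{3364} - 22508\right) - 18634 = - \frac{74947935}{3364} - 18634 = - \frac{137632711}{3364}$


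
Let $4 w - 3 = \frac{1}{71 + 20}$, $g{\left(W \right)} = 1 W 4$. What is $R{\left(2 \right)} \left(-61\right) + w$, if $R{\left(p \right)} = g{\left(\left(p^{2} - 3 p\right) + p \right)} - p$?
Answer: $\frac{22341}{182} \approx 122.75$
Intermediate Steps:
$g{\left(W \right)} = 4 W$ ($g{\left(W \right)} = W 4 = 4 W$)
$R{\left(p \right)} = - 9 p + 4 p^{2}$ ($R{\left(p \right)} = 4 \left(\left(p^{2} - 3 p\right) + p\right) - p = 4 \left(p^{2} - 2 p\right) - p = \left(- 8 p + 4 p^{2}\right) - p = - 9 p + 4 p^{2}$)
$w = \frac{137}{182}$ ($w = \frac{3}{4} + \frac{1}{4 \left(71 + 20\right)} = \frac{3}{4} + \frac{1}{4 \cdot 91} = \frac{3}{4} + \frac{1}{4} \cdot \frac{1}{91} = \frac{3}{4} + \frac{1}{364} = \frac{137}{182} \approx 0.75275$)
$R{\left(2 \right)} \left(-61\right) + w = 2 \left(-9 + 4 \cdot 2\right) \left(-61\right) + \frac{137}{182} = 2 \left(-9 + 8\right) \left(-61\right) + \frac{137}{182} = 2 \left(-1\right) \left(-61\right) + \frac{137}{182} = \left(-2\right) \left(-61\right) + \frac{137}{182} = 122 + \frac{137}{182} = \frac{22341}{182}$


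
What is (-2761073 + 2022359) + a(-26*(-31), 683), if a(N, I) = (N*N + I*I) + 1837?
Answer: 379248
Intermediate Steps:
a(N, I) = 1837 + I² + N² (a(N, I) = (N² + I²) + 1837 = (I² + N²) + 1837 = 1837 + I² + N²)
(-2761073 + 2022359) + a(-26*(-31), 683) = (-2761073 + 2022359) + (1837 + 683² + (-26*(-31))²) = -738714 + (1837 + 466489 + 806²) = -738714 + (1837 + 466489 + 649636) = -738714 + 1117962 = 379248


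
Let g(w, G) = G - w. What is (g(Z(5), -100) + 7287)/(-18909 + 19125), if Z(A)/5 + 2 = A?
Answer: 1793/54 ≈ 33.204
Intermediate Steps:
Z(A) = -10 + 5*A
(g(Z(5), -100) + 7287)/(-18909 + 19125) = ((-100 - (-10 + 5*5)) + 7287)/(-18909 + 19125) = ((-100 - (-10 + 25)) + 7287)/216 = ((-100 - 1*15) + 7287)*(1/216) = ((-100 - 15) + 7287)*(1/216) = (-115 + 7287)*(1/216) = 7172*(1/216) = 1793/54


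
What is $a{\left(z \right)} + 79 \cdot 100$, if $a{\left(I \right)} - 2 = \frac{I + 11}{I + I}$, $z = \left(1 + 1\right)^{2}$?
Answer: $\frac{63231}{8} \approx 7903.9$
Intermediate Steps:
$z = 4$ ($z = 2^{2} = 4$)
$a{\left(I \right)} = 2 + \frac{11 + I}{2 I}$ ($a{\left(I \right)} = 2 + \frac{I + 11}{I + I} = 2 + \frac{11 + I}{2 I}$)
$a{\left(z \right)} + 79 \cdot 100 = \frac{11 + 5 \cdot 4}{2 \cdot 4} + 79 \cdot 100 = \frac{1}{2} \cdot \frac{1}{4} \left(11 + 20\right) + 7900 = \frac{1}{2} \cdot \frac{1}{4} \cdot 31 + 7900 = \frac{31}{8} + 7900 = \frac{63231}{8}$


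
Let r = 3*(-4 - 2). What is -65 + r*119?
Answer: -2207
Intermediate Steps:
r = -18 (r = 3*(-6) = -18)
-65 + r*119 = -65 - 18*119 = -65 - 2142 = -2207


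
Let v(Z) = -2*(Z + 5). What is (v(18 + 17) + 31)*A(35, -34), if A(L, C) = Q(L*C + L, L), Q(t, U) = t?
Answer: 56595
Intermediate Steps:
A(L, C) = L + C*L (A(L, C) = L*C + L = C*L + L = L + C*L)
v(Z) = -10 - 2*Z (v(Z) = -2*(5 + Z) = -10 - 2*Z)
(v(18 + 17) + 31)*A(35, -34) = ((-10 - 2*(18 + 17)) + 31)*(35*(1 - 34)) = ((-10 - 2*35) + 31)*(35*(-33)) = ((-10 - 70) + 31)*(-1155) = (-80 + 31)*(-1155) = -49*(-1155) = 56595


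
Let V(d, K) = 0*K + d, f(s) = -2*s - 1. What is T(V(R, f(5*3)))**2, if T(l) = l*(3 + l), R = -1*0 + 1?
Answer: 16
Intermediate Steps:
f(s) = -1 - 2*s
R = 1 (R = 0 + 1 = 1)
V(d, K) = d (V(d, K) = 0 + d = d)
T(V(R, f(5*3)))**2 = (1*(3 + 1))**2 = (1*4)**2 = 4**2 = 16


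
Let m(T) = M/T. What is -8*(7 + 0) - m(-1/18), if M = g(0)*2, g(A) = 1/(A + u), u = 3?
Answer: -44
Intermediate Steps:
g(A) = 1/(3 + A) (g(A) = 1/(A + 3) = 1/(3 + A))
M = 2/3 (M = 2/(3 + 0) = 2/3 ≈ 0.66667)
m(T) = 2/(3*T)
-8*(7 + 0) - m(-1/18) = -8*(7 + 0) - 2/(3*((-1/18))) = -8*7 - 2/(3*((-1*1/18))) = -56 - 2/(3*(-1/18)) = -56 - 2*(-18)/3 = -56 - 1*(-12) = -56 + 12 = -44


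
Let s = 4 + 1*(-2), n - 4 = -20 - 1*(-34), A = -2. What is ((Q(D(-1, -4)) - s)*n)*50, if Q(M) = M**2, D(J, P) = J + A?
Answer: 6300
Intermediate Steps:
n = 18 (n = 4 + (-20 - 1*(-34)) = 4 + (-20 + 34) = 4 + 14 = 18)
D(J, P) = -2 + J (D(J, P) = J - 2 = -2 + J)
s = 2 (s = 4 - 2 = 2)
((Q(D(-1, -4)) - s)*n)*50 = (((-2 - 1)**2 - 1*2)*18)*50 = (((-3)**2 - 2)*18)*50 = ((9 - 2)*18)*50 = (7*18)*50 = 126*50 = 6300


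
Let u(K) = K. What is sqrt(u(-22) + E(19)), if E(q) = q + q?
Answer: 4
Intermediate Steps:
E(q) = 2*q
sqrt(u(-22) + E(19)) = sqrt(-22 + 2*19) = sqrt(-22 + 38) = sqrt(16) = 4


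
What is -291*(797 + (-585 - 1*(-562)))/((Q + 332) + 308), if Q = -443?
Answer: -225234/197 ≈ -1143.3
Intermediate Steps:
-291*(797 + (-585 - 1*(-562)))/((Q + 332) + 308) = -291*(797 + (-585 - 1*(-562)))/((-443 + 332) + 308) = -291*(797 + (-585 + 562))/(-111 + 308) = -291*(797 - 23)/197 = -225234/197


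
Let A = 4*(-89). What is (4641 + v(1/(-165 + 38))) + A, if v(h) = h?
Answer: 544194/127 ≈ 4285.0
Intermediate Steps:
A = -356
(4641 + v(1/(-165 + 38))) + A = (4641 + 1/(-165 + 38)) - 356 = (4641 + 1/(-127)) - 356 = (4641 - 1/127) - 356 = 589406/127 - 356 = 544194/127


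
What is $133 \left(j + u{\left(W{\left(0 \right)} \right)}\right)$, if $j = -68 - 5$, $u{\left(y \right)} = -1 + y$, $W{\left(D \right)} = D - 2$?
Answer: $-10108$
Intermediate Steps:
$W{\left(D \right)} = -2 + D$
$j = -73$
$133 \left(j + u{\left(W{\left(0 \right)} \right)}\right) = 133 \left(-73 + \left(-1 + \left(-2 + 0\right)\right)\right) = 133 \left(-73 - 3\right) = 133 \left(-76\right) = -10108$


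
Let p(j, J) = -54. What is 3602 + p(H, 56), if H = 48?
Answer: 3548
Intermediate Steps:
3602 + p(H, 56) = 3602 - 54 = 3548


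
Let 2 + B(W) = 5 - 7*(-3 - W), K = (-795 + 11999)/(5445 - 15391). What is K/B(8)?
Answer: -2801/198920 ≈ -0.014081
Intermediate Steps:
K = -5602/4973 (K = 11204/(-9946) = 11204*(-1/9946) = -5602/4973 ≈ -1.1265)
B(W) = 24 + 7*W (B(W) = -2 + (5 - 7*(-3 - W)) = -2 + (5 + (21 + 7*W)) = -2 + (26 + 7*W) = 24 + 7*W)
K/B(8) = -5602/(4973*(24 + 7*8)) = -5602/(4973*(24 + 56)) = -5602/4973/80 = -5602/4973*1/80 = -2801/198920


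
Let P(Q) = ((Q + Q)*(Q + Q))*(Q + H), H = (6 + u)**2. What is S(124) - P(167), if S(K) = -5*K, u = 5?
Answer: -32128748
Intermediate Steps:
H = 121 (H = (6 + 5)**2 = 11**2 = 121)
P(Q) = 4*Q**2*(121 + Q) (P(Q) = ((Q + Q)*(Q + Q))*(Q + 121) = ((2*Q)*(2*Q))*(121 + Q) = (4*Q**2)*(121 + Q) = 4*Q**2*(121 + Q))
S(124) - P(167) = -5*124 - 4*167**2*(121 + 167) = -620 - 4*27889*288 = -620 - 1*32128128 = -620 - 32128128 = -32128748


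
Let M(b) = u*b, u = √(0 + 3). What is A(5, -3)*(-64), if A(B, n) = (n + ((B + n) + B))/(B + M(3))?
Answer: 640 - 384*√3 ≈ -25.108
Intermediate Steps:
u = √3 ≈ 1.7320
M(b) = b*√3 (M(b) = √3*b = b*√3)
A(B, n) = (2*B + 2*n)/(B + 3*√3) (A(B, n) = (n + ((B + n) + B))/(B + 3*√3) = (n + (n + 2*B))/(B + 3*√3) = (2*B + 2*n)/(B + 3*√3))
A(5, -3)*(-64) = (2*(5 - 3)/(5 + 3*√3))*(-64) = (2*2/(5 + 3*√3))*(-64) = (4/(5 + 3*√3))*(-64) = -256/(5 + 3*√3)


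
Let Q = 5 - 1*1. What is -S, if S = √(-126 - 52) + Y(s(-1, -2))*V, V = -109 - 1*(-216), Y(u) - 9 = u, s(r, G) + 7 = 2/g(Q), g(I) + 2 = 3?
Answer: -428 - I*√178 ≈ -428.0 - 13.342*I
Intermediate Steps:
Q = 4 (Q = 5 - 1 = 4)
g(I) = 1 (g(I) = -2 + 3 = 1)
s(r, G) = -5 (s(r, G) = -7 + 2/1 = -7 + 2*1 = -7 + 2 = -5)
Y(u) = 9 + u
V = 107 (V = -109 + 216 = 107)
S = 428 + I*√178 (S = √(-126 - 52) + (9 - 5)*107 = √(-178) + 4*107 = I*√178 + 428 = 428 + I*√178 ≈ 428.0 + 13.342*I)
-S = -(428 + I*√178) = -428 - I*√178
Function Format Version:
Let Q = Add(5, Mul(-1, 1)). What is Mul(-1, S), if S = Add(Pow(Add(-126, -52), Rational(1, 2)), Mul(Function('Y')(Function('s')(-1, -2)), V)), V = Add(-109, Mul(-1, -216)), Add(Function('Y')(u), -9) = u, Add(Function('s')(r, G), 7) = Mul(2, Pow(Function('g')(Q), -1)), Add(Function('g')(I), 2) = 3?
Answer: Add(-428, Mul(-1, I, Pow(178, Rational(1, 2)))) ≈ Add(-428.00, Mul(-13.342, I))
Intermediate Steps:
Q = 4 (Q = Add(5, -1) = 4)
Function('g')(I) = 1 (Function('g')(I) = Add(-2, 3) = 1)
Function('s')(r, G) = -5 (Function('s')(r, G) = Add(-7, Mul(2, Pow(1, -1))) = Add(-7, Mul(2, 1)) = Add(-7, 2) = -5)
Function('Y')(u) = Add(9, u)
V = 107 (V = Add(-109, 216) = 107)
S = Add(428, Mul(I, Pow(178, Rational(1, 2)))) (S = Add(Pow(Add(-126, -52), Rational(1, 2)), Mul(Add(9, -5), 107)) = Add(Pow(-178, Rational(1, 2)), Mul(4, 107)) = Add(Mul(I, Pow(178, Rational(1, 2))), 428) = Add(428, Mul(I, Pow(178, Rational(1, 2)))) ≈ Add(428.00, Mul(13.342, I)))
Mul(-1, S) = Mul(-1, Add(428, Mul(I, Pow(178, Rational(1, 2))))) = Add(-428, Mul(-1, I, Pow(178, Rational(1, 2))))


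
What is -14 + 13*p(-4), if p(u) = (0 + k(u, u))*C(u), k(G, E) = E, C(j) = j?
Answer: 194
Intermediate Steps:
p(u) = u² (p(u) = (0 + u)*u = u*u = u²)
-14 + 13*p(-4) = -14 + 13*(-4)² = -14 + 13*16 = -14 + 208 = 194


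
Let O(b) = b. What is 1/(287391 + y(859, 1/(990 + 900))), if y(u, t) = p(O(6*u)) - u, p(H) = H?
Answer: 1/291686 ≈ 3.4283e-6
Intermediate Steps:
y(u, t) = 5*u (y(u, t) = 6*u - u = 5*u)
1/(287391 + y(859, 1/(990 + 900))) = 1/(287391 + 5*859) = 1/(287391 + 4295) = 1/291686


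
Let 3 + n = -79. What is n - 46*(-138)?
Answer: 6266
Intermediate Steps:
n = -82 (n = -3 - 79 = -82)
n - 46*(-138) = -82 - 46*(-138) = -82 + 6348 = 6266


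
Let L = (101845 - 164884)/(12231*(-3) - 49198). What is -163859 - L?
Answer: -14074076408/85891 ≈ -1.6386e+5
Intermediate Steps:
L = 63039/85891 (L = -63039/(-36693 - 49198) = -63039/(-85891) = -63039*(-1/85891) = 63039/85891 ≈ 0.73394)
-163859 - L = -163859 - 1*63039/85891 = -163859 - 63039/85891 = -14074076408/85891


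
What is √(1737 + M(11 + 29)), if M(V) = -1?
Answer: 2*√434 ≈ 41.665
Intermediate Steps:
√(1737 + M(11 + 29)) = √(1737 - 1) = √1736 = 2*√434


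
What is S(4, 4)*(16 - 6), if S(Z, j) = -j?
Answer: -40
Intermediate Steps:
S(4, 4)*(16 - 6) = (-1*4)*(16 - 6) = -4*10 = -40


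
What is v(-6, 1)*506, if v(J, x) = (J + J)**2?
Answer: 72864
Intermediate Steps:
v(J, x) = 4*J**2 (v(J, x) = (2*J)**2 = 4*J**2)
v(-6, 1)*506 = (4*(-6)**2)*506 = (4*36)*506 = 144*506 = 72864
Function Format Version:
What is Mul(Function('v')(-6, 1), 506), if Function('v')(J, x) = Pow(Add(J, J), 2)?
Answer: 72864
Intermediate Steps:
Function('v')(J, x) = Mul(4, Pow(J, 2)) (Function('v')(J, x) = Pow(Mul(2, J), 2) = Mul(4, Pow(J, 2)))
Mul(Function('v')(-6, 1), 506) = Mul(Mul(4, Pow(-6, 2)), 506) = Mul(Mul(4, 36), 506) = Mul(144, 506) = 72864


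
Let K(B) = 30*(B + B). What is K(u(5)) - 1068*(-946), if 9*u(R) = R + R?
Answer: 3031184/3 ≈ 1.0104e+6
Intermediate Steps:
u(R) = 2*R/9 (u(R) = (R + R)/9 = (2*R)/9 = 2*R/9)
K(B) = 60*B (K(B) = 30*(2*B) = 60*B)
K(u(5)) - 1068*(-946) = 60*((2/9)*5) - 1068*(-946) = 60*(10/9) + 1010328 = 200/3 + 1010328 = 3031184/3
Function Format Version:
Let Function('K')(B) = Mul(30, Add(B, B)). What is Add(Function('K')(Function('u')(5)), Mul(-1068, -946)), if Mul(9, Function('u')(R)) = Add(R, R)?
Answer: Rational(3031184, 3) ≈ 1.0104e+6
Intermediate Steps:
Function('u')(R) = Mul(Rational(2, 9), R) (Function('u')(R) = Mul(Rational(1, 9), Add(R, R)) = Mul(Rational(1, 9), Mul(2, R)) = Mul(Rational(2, 9), R))
Function('K')(B) = Mul(60, B) (Function('K')(B) = Mul(30, Mul(2, B)) = Mul(60, B))
Add(Function('K')(Function('u')(5)), Mul(-1068, -946)) = Add(Mul(60, Mul(Rational(2, 9), 5)), Mul(-1068, -946)) = Add(Mul(60, Rational(10, 9)), 1010328) = Add(Rational(200, 3), 1010328) = Rational(3031184, 3)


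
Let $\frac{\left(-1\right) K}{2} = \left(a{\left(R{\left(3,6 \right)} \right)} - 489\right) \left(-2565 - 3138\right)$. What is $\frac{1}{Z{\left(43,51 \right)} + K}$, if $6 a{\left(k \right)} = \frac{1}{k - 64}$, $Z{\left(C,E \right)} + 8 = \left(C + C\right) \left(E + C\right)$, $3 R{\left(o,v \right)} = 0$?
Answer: $- \frac{64}{356447213} \approx -1.7955 \cdot 10^{-7}$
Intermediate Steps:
$R{\left(o,v \right)} = 0$ ($R{\left(o,v \right)} = \frac{1}{3} \cdot 0 = 0$)
$Z{\left(C,E \right)} = -8 + 2 C \left(C + E\right)$ ($Z{\left(C,E \right)} = -8 + \left(C + C\right) \left(E + C\right) = -8 + 2 C \left(C + E\right)$)
$a{\left(k \right)} = \frac{1}{6 \left(-64 + k\right)}$ ($a{\left(k \right)} = \frac{1}{6 \left(k - 64\right)} = \frac{1}{6 \left(-64 + k\right)}$)
$K = - \frac{356964077}{64}$ ($K = - 2 \left(\frac{1}{6 \left(-64 + 0\right)} - 489\right) \left(-2565 - 3138\right) = - 2 \left(\frac{1}{6 \left(-64\right)} - 489\right) \left(-5703\right) = - 2 \left(\frac{1}{6} \left(- \frac{1}{64}\right) - 489\right) \left(-5703\right) = - 2 \left(- \frac{1}{384} - 489\right) \left(-5703\right) = - 2 \left(\left(- \frac{187777}{384}\right) \left(-5703\right)\right) = \left(-2\right) \frac{356964077}{128} = - \frac{356964077}{64} \approx -5.5776 \cdot 10^{6}$)
$\frac{1}{Z{\left(43,51 \right)} + K} = \frac{1}{\left(-8 + 2 \cdot 43^{2} + 2 \cdot 43 \cdot 51\right) - \frac{356964077}{64}} = \frac{1}{\left(-8 + 2 \cdot 1849 + 4386\right) - \frac{356964077}{64}} = \frac{1}{\left(-8 + 3698 + 4386\right) - \frac{356964077}{64}} = \frac{1}{8076 - \frac{356964077}{64}} = \frac{1}{- \frac{356447213}{64}} = - \frac{64}{356447213}$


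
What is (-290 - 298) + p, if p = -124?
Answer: -712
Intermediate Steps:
(-290 - 298) + p = (-290 - 298) - 124 = -588 - 124 = -712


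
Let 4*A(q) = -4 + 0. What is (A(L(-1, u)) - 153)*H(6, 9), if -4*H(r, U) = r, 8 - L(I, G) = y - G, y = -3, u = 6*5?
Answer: 231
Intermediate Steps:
u = 30
L(I, G) = 11 + G (L(I, G) = 8 - (-3 - G) = 8 + (3 + G) = 11 + G)
A(q) = -1 (A(q) = (-4 + 0)/4 = (¼)*(-4) = -1)
H(r, U) = -r/4
(A(L(-1, u)) - 153)*H(6, 9) = (-1 - 153)*(-¼*6) = -154*(-3/2) = 231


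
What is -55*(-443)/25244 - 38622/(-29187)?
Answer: 562038341/245598876 ≈ 2.2884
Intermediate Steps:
-55*(-443)/25244 - 38622/(-29187) = 24365*(1/25244) - 38622*(-1/29187) = 24365/25244 + 12874/9729 = 562038341/245598876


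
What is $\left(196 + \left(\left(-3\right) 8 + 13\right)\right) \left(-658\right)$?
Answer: $-121730$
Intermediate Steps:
$\left(196 + \left(\left(-3\right) 8 + 13\right)\right) \left(-658\right) = \left(196 + \left(-24 + 13\right)\right) \left(-658\right) = \left(196 - 11\right) \left(-658\right) = 185 \left(-658\right) = -121730$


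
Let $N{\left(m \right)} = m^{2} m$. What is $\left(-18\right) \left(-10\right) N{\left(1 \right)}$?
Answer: $180$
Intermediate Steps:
$N{\left(m \right)} = m^{3}$
$\left(-18\right) \left(-10\right) N{\left(1 \right)} = \left(-18\right) \left(-10\right) 1^{3} = 180 \cdot 1 = 180$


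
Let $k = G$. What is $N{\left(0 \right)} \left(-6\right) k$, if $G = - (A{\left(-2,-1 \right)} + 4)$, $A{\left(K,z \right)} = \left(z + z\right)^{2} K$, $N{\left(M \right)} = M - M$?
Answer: $0$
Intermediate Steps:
$N{\left(M \right)} = 0$
$A{\left(K,z \right)} = 4 K z^{2}$ ($A{\left(K,z \right)} = \left(2 z\right)^{2} K = 4 z^{2} K = 4 K z^{2}$)
$G = 4$ ($G = - (4 \left(-2\right) \left(-1\right)^{2} + 4) = - (4 \left(-2\right) 1 + 4) = - (-8 + 4) = \left(-1\right) \left(-4\right) = 4$)
$k = 4$
$N{\left(0 \right)} \left(-6\right) k = 0 \left(-6\right) 4 = 0 \cdot 4 = 0$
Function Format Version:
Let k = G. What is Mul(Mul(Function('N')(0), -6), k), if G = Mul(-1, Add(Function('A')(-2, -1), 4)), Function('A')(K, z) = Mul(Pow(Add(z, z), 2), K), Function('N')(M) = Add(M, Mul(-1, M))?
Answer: 0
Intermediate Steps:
Function('N')(M) = 0
Function('A')(K, z) = Mul(4, K, Pow(z, 2)) (Function('A')(K, z) = Mul(Pow(Mul(2, z), 2), K) = Mul(Mul(4, Pow(z, 2)), K) = Mul(4, K, Pow(z, 2)))
G = 4 (G = Mul(-1, Add(Mul(4, -2, Pow(-1, 2)), 4)) = Mul(-1, Add(Mul(4, -2, 1), 4)) = Mul(-1, Add(-8, 4)) = Mul(-1, -4) = 4)
k = 4
Mul(Mul(Function('N')(0), -6), k) = Mul(Mul(0, -6), 4) = Mul(0, 4) = 0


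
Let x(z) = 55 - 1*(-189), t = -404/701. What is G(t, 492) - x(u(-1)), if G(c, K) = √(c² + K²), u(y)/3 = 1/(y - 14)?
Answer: -244 + 4*√7434415930/701 ≈ 248.00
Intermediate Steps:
u(y) = 3/(-14 + y) (u(y) = 3/(y - 14) = 3/(-14 + y))
t = -404/701 (t = -404*1/701 = -404/701 ≈ -0.57632)
x(z) = 244 (x(z) = 55 + 189 = 244)
G(c, K) = √(K² + c²)
G(t, 492) - x(u(-1)) = √(492² + (-404/701)²) - 1*244 = √(242064 + 163216/491401) - 244 = √(118950654880/491401) - 244 = 4*√7434415930/701 - 244 = -244 + 4*√7434415930/701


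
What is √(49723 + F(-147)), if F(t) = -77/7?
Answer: 4*√3107 ≈ 222.96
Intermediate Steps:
F(t) = -11 (F(t) = -77*⅐ = -11)
√(49723 + F(-147)) = √(49723 - 11) = √49712 = 4*√3107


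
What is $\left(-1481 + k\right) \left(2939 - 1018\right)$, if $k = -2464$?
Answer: $-7578345$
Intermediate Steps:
$\left(-1481 + k\right) \left(2939 - 1018\right) = \left(-1481 - 2464\right) \left(2939 - 1018\right) = \left(-3945\right) 1921 = -7578345$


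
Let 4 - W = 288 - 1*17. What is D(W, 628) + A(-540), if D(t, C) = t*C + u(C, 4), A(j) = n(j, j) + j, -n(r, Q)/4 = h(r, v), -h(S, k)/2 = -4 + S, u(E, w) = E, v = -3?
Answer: -171940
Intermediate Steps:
h(S, k) = 8 - 2*S (h(S, k) = -2*(-4 + S) = 8 - 2*S)
n(r, Q) = -32 + 8*r (n(r, Q) = -4*(8 - 2*r) = -32 + 8*r)
A(j) = -32 + 9*j (A(j) = (-32 + 8*j) + j = -32 + 9*j)
W = -267 (W = 4 - (288 - 1*17) = 4 - (288 - 17) = 4 - 1*271 = 4 - 271 = -267)
D(t, C) = C + C*t (D(t, C) = t*C + C = C*t + C = C + C*t)
D(W, 628) + A(-540) = 628*(1 - 267) + (-32 + 9*(-540)) = 628*(-266) + (-32 - 4860) = -167048 - 4892 = -171940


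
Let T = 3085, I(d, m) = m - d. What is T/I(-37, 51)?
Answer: 3085/88 ≈ 35.057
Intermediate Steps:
T/I(-37, 51) = 3085/(51 - 1*(-37)) = 3085/(51 + 37) = 3085/88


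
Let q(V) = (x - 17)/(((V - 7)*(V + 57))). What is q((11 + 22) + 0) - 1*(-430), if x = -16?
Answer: 335389/780 ≈ 429.99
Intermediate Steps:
q(V) = -33/((-7 + V)*(57 + V)) (q(V) = (-16 - 17)/(((V - 7)*(V + 57))) = -33*1/((-7 + V)*(57 + V)) = -33/((-7 + V)*(57 + V)))
q((11 + 22) + 0) - 1*(-430) = -33/(-399 + ((11 + 22) + 0)² + 50*((11 + 22) + 0)) - 1*(-430) = -33/(-399 + (33 + 0)² + 50*(33 + 0)) + 430 = -33/(-399 + 33² + 50*33) + 430 = -33/(-399 + 1089 + 1650) + 430 = -33/2340 + 430 = -33*1/2340 + 430 = -11/780 + 430 = 335389/780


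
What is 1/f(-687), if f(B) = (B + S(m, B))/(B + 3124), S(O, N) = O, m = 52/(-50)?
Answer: -60925/17201 ≈ -3.5419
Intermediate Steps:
m = -26/25 (m = 52*(-1/50) = -26/25 ≈ -1.0400)
f(B) = (-26/25 + B)/(3124 + B) (f(B) = (B - 26/25)/(B + 3124) = (-26/25 + B)/(3124 + B))
1/f(-687) = 1/((-26/25 - 687)/(3124 - 687)) = 1/(-17201/25/2437) = 1/((1/2437)*(-17201/25)) = 1/(-17201/60925) = -60925/17201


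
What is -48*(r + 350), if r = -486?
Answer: 6528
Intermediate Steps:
-48*(r + 350) = -48*(-486 + 350) = -48*(-136) = 6528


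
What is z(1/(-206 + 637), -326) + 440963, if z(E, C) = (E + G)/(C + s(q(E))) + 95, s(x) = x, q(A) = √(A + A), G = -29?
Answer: 3367107579280/7634159 + 2083*√862/3290322529 ≈ 4.4106e+5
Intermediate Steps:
q(A) = √2*√A (q(A) = √(2*A) = √2*√A)
z(E, C) = 95 + (-29 + E)/(C + √2*√E) (z(E, C) = (E - 29)/(C + √2*√E) + 95 = (-29 + E)/(C + √2*√E) + 95 = 95 + (-29 + E)/(C + √2*√E))
z(1/(-206 + 637), -326) + 440963 = (-29 + 1/(-206 + 637) + 95*(-326) + 95*√2*√(1/(-206 + 637)))/(-326 + √2*√(1/(-206 + 637))) + 440963 = (-29 + 1/431 - 30970 + 95*√2*√(1/431))/(-326 + √2*√(1/431)) + 440963 = (-29 + 1/431 - 30970 + 95*√2*(√431/431))/(-326 + √2*(√431/431)) + 440963 = (-29 + 1/431 - 30970 + 95*√862/431)/(-326 + √862/431) + 440963 = (-13360568/431 + 95*√862/431)/(-326 + √862/431) + 440963 = 440963 + (-13360568/431 + 95*√862/431)/(-326 + √862/431)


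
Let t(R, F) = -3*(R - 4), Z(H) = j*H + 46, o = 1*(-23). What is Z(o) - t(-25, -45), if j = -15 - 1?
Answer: 327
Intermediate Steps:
j = -16
o = -23
Z(H) = 46 - 16*H (Z(H) = -16*H + 46 = 46 - 16*H)
t(R, F) = 12 - 3*R (t(R, F) = -3*(-4 + R) = 12 - 3*R)
Z(o) - t(-25, -45) = (46 - 16*(-23)) - (12 - 3*(-25)) = (46 + 368) - (12 + 75) = 414 - 1*87 = 414 - 87 = 327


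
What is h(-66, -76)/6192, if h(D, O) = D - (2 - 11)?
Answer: -19/2064 ≈ -0.0092054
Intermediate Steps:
h(D, O) = 9 + D (h(D, O) = D - 1*(-9) = D + 9 = 9 + D)
h(-66, -76)/6192 = (9 - 66)/6192 = -57*1/6192 = -19/2064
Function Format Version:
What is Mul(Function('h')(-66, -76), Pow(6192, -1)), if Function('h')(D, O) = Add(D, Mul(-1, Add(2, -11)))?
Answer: Rational(-19, 2064) ≈ -0.0092054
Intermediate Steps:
Function('h')(D, O) = Add(9, D) (Function('h')(D, O) = Add(D, Mul(-1, -9)) = Add(D, 9) = Add(9, D))
Mul(Function('h')(-66, -76), Pow(6192, -1)) = Mul(Add(9, -66), Pow(6192, -1)) = Mul(-57, Rational(1, 6192)) = Rational(-19, 2064)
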